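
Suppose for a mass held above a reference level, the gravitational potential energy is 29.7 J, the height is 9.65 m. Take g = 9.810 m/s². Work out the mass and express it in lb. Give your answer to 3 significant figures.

Rearranging PE = m·g·h for m: m = PE/(g·h).
PE = 29.7 J; h = 9.65 m; g = 9.810 m/s².
m = 0.3137 kg
0.3137 kg × (1 lb / 0.4536 kg) = 0.6917 lb

0.692 lb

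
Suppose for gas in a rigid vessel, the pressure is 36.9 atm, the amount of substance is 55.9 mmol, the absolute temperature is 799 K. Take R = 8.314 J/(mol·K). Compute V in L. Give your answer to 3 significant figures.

0.0993 L

From the ideal-gas law: V = nRT/P.
P = 36.9 atm = 3.739×10^6 Pa; n = 55.9 mmol = 0.05590 mol; T = 799 K; R = 8.314 J/(mol·K).
V = 9.932×10^-5 m³
9.932×10^-5 m³ × (1 L / 0.001000 m³) = 0.09932 L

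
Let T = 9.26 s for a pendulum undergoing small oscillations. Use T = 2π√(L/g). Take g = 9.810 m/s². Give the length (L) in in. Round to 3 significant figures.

839 in

Rearranging: L = g·(T/2π)².
T = 9.26 s; g = 9.810 m/s².
L = 21.31 m
21.31 m × (1 in / 0.02540 m) = 838.9 in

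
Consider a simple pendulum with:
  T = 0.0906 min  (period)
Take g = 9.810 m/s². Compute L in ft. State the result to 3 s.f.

Rearranging T = 2π√(L/g) for L: L = g·(T/2π)².
T = 0.0906 min = 5.436 s; g = 9.810 m/s².
L = 7.343 m
7.343 m × (1 ft / 0.3048 m) = 24.09 ft

24.1 ft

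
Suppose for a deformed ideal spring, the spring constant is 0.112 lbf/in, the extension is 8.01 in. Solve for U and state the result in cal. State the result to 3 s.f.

U is given directly by: U = ½kx².
k = 0.112 lbf/in = 19.61 N/m; x = 8.01 in = 0.2035 m.
U = 0.4060 J  (the unit combination reduces to kg·m²/s² = J)
0.4060 J × (1 cal / 4.184 J) = 0.09702 cal

0.0970 cal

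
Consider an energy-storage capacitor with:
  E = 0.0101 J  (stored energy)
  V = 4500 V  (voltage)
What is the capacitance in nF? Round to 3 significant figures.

0.998 nF

Rearranging E = ½C·V² for C: C = 2E/V².
E = 0.0101 J; V = 4500 V.
C = 9.975×10^-10 F
9.975×10^-10 F × (1 nF / 1.000×10^-9 F) = 0.9975 nF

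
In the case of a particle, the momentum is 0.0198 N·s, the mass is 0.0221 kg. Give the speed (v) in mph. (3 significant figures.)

2.00 mph

Rearranging p = m·v for v: v = p/m.
p = 0.0198 N·s = 0.01980 kg·m/s; m = 0.0221 kg.
v = 0.8959 m/s
0.8959 m/s × (1 mph / 0.4470 m/s) = 2.004 mph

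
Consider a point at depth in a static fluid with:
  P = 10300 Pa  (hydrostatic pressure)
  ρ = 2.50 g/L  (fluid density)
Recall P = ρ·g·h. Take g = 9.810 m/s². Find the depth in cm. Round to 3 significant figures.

42000 cm

Rearranging P = ρ·g·h for h: h = P/(ρ·g).
P = 10300 Pa; ρ = 2.50 g/L = 2.500 kg/m³; g = 9.810 m/s².
h = 420.0 m
420.0 m × (1 cm / 0.01000 m) = 41998 cm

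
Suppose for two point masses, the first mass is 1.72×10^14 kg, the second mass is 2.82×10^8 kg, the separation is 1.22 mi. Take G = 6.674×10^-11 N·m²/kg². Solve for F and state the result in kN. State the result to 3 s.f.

F is given directly by: F = Gm₁m₂/r².
m₁ = 1.72×10^14 kg; m₂ = 2.82×10^8 kg; r = 1.22 mi = 1963 m; G = 6.674×10^-11 N·m²/kg².
F = 8.397×10^5 N
8.397×10^5 N × (1 kN / 1000 N) = 839.7 kN

840 kN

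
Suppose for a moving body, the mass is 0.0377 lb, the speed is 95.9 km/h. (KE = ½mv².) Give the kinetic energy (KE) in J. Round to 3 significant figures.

6.07 J

KE is given directly by: KE = ½mv².
m = 0.0377 lb = 0.01710 kg; v = 95.9 km/h = 26.64 m/s.
KE = 6.067 J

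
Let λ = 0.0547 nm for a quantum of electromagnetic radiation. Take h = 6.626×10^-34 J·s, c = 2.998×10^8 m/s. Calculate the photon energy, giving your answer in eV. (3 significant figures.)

22700 eV

E is given directly by: E = hc/λ.
λ = 0.0547 nm = 5.470×10^-11 m; h = 6.626×10^-34 J·s; c = 2.998×10^8 m/s.
E = 3.632×10^-15 J  (the unit combination reduces to kg·m²/s² = J)
3.632×10^-15 J × (1 eV / 1.602×10^-19 J) = 22667 eV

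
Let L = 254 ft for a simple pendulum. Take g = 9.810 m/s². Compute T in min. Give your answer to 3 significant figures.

0.294 min

Directly: T = 2π√(L/g).
L = 254 ft = 77.42 m; g = 9.810 m/s².
T = 17.65 s
17.65 s × (1 min / 60.00 s) = 0.2942 min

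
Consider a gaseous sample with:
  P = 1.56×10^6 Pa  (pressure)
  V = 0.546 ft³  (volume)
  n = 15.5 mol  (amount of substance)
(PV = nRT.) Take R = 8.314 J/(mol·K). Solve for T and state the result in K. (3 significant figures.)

Solving PV = nRT for T: T = PV/(nR).
P = 1.56×10^6 Pa; V = 0.546 ft³ = 0.01546 m³; n = 15.5 mol; R = 8.314 J/(mol·K).
T = 187.2 K

187 K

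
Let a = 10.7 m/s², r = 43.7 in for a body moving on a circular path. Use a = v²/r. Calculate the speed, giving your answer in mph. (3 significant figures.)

7.71 mph

Rearranging: v = √(a·r).
a = 10.7 m/s²; r = 43.7 in = 1.110 m.
v = 3.446 m/s
3.446 m/s × (1 mph / 0.4470 m/s) = 7.709 mph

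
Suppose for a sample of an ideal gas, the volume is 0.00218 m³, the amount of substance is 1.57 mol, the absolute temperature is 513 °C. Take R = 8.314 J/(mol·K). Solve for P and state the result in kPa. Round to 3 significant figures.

From the ideal-gas law: P = nRT/V.
V = 0.00218 m³; n = 1.57 mol; T = 513 °C = 786.1 K; R = 8.314 J/(mol·K).
P = 4.707×10^6 Pa
4.707×10^6 Pa × (1 kPa / 1000 Pa) = 4707 kPa

4710 kPa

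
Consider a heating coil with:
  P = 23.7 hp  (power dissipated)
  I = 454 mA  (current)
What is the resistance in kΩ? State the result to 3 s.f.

85.7 kΩ

Solving P = I²R for R: R = P/I².
P = 23.7 hp = 17673 W; I = 454 mA = 0.4540 A.
R = 85743 Ω
85743 Ω × (1 kΩ / 1000 Ω) = 85.74 kΩ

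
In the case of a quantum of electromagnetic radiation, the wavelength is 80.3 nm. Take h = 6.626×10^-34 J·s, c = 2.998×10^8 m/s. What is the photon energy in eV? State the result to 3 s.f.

15.4 eV

E is given directly by: E = hc/λ.
λ = 80.3 nm = 8.030×10^-8 m; h = 6.626×10^-34 J·s; c = 2.998×10^8 m/s.
E = 2.474×10^-18 J  (the unit combination reduces to kg·m²/s² = J)
2.474×10^-18 J × (1 eV / 1.602×10^-19 J) = 15.44 eV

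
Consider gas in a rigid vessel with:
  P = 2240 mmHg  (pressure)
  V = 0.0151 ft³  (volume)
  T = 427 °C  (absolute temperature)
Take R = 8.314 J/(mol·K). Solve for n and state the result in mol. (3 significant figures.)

0.0219 mol

From the ideal-gas law: n = PV/(RT).
P = 2240 mmHg = 2.986×10^5 Pa; V = 0.0151 ft³ = 4.276×10^-4 m³; T = 427 °C = 700.1 K; R = 8.314 J/(mol·K).
n = 0.02194 mol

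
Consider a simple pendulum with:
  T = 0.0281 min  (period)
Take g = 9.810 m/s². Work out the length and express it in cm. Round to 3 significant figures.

Solving T = 2π√(L/g) for L: L = g·(T/2π)².
T = 0.0281 min = 1.686 s; g = 9.810 m/s².
L = 0.7064 m
0.7064 m × (1 cm / 0.01000 m) = 70.64 cm

70.6 cm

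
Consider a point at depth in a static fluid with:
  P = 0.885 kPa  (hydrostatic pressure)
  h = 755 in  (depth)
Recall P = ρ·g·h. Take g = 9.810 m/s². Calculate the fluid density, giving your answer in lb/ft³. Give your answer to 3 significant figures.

Rearranging: ρ = P/(g·h).
P = 0.885 kPa = 885.0 Pa; h = 755 in = 19.18 m; g = 9.810 m/s².
ρ = 4.704 kg/m³
4.704 kg/m³ × (1 lb/ft³ / 16.02 kg/m³) = 0.2937 lb/ft³

0.294 lb/ft³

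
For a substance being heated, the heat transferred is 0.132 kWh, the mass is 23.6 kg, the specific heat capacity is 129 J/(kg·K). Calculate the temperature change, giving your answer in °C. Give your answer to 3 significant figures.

156 °C

Rearranging Q = m·c·ΔT for ΔT: ΔT = Q/(m·c).
Q = 0.132 kWh = 4.752×10^5 J; m = 23.6 kg; c = 129 J/(kg·K).
ΔT = 156.1 K
Since 1 °C = 1 K, 156.1 °C.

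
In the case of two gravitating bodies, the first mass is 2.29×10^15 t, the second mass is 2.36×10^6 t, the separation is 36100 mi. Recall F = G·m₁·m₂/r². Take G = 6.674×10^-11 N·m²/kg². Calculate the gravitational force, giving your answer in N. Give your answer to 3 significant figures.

F is given directly by: F = Gm₁m₂/r².
m₁ = 2.29×10^15 t = 2.290×10^18 kg; m₂ = 2.36×10^6 t = 2.360×10^9 kg; r = 36100 mi = 5.810×10^7 m; G = 6.674×10^-11 N·m²/kg².
F = 106.9 N  (the unit combination reduces to kg·m/s² = N)

107 N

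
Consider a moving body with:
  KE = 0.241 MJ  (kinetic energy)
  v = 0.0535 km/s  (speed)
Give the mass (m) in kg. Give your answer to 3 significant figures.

Rearranging: m = 2·KE/v².
KE = 0.241 MJ = 2.410×10^5 J; v = 0.0535 km/s = 53.50 m/s.
m = 168.4 kg

168 kg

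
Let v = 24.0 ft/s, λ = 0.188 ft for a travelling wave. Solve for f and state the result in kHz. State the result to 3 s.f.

Rearranging: f = v/λ.
v = 24.0 ft/s = 7.315 m/s; λ = 0.188 ft = 0.05730 m.
f = 127.7 Hz
127.7 Hz × (1 kHz / 1000 Hz) = 0.1277 kHz

0.128 kHz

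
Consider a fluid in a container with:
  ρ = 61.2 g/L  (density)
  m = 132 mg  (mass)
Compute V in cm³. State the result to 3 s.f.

Solving ρ = m/V for V: V = m/ρ.
ρ = 61.2 g/L = 61.20 kg/m³; m = 132 mg = 1.320×10^-4 kg.
V = 2.157×10^-6 m³
2.157×10^-6 m³ × (1 cm³ / 1.000×10^-6 m³) = 2.157 cm³

2.16 cm³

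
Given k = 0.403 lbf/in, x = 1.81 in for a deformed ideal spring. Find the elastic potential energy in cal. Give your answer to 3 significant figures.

0.0178 cal

U is given directly by: U = ½kx².
k = 0.403 lbf/in = 70.58 N/m; x = 1.81 in = 0.04597 m.
U = 0.07459 J  (the unit combination reduces to kg·m²/s² = J)
0.07459 J × (1 cal / 4.184 J) = 0.01783 cal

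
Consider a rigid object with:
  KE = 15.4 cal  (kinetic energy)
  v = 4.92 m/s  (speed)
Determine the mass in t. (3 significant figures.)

Rearranging: m = 2·KE/v².
KE = 15.4 cal = 64.43 J; v = 4.92 m/s.
m = 5.324 kg
5.324 kg × (1 t / 1000 kg) = 0.005324 t

0.00532 t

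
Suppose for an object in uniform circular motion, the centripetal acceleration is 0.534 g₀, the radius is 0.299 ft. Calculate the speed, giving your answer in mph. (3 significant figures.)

Solving a = v²/r for v: v = √(a·r).
a = 0.534 g₀ = 5.237 m/s²; r = 0.299 ft = 0.09114 m.
v = 0.6908 m/s
0.6908 m/s × (1 mph / 0.4470 m/s) = 1.545 mph

1.55 mph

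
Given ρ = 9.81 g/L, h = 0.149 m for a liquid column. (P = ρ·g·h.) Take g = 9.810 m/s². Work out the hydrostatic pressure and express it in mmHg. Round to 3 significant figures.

P is given directly by: P = ρgh.
ρ = 9.81 g/L = 9.810 kg/m³; h = 0.149 m; g = 9.810 m/s².
P = 14.34 Pa
14.34 Pa × (1 mmHg / 133.3 Pa) = 0.1076 mmHg

0.108 mmHg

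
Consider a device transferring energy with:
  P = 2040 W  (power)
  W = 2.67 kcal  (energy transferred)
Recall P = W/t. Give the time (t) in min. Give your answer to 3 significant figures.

0.0913 min

Solving P = W/t for t: t = W/P.
P = 2040 W; W = 2.67 kcal = 11171 J.
t = 5.476 s
5.476 s × (1 min / 60.00 s) = 0.09127 min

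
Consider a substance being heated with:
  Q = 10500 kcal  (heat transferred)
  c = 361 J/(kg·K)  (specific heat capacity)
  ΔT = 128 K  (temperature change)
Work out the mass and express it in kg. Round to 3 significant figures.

951 kg

Rearranging: m = Q/(c·ΔT).
Q = 10500 kcal = 4.393×10^7 J; c = 361 J/(kg·K); ΔT = 128 K.
m = 950.7 kg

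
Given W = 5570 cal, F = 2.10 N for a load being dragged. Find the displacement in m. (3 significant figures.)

11100 m

Rearranging W = F·d for d: d = W/F.
W = 5570 cal = 23305 J; F = 2.10 N.
d = 11098 m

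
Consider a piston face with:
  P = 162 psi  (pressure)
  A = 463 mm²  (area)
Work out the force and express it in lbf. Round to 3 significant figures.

Rearranging P = F/A for F: F = P·A.
P = 162 psi = 1.117×10^6 Pa; A = 463 mm² = 4.630×10^-4 m².
F = 517.1 N
517.1 N × (1 lbf / 4.448 N) = 116.3 lbf

116 lbf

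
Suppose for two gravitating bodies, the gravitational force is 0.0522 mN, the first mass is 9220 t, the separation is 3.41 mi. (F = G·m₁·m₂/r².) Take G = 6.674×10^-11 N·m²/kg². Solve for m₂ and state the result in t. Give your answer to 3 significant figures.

Rearranging F = G·m₁·m₂/r² for m₂: m₂ = F·r²/(G·m₁).
F = 0.0522 mN = 5.220×10^-5 N; m₁ = 9220 t = 9.220×10^6 kg; r = 3.41 mi = 5488 m; G = 6.674×10^-11 N·m²/kg².
m₂ = 2.555×10^6 kg
2.555×10^6 kg × (1 t / 1000 kg) = 2555 t

2550 t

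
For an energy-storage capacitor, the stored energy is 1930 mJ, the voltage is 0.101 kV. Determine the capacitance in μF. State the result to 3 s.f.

378 μF

Rearranging E = ½C·V² for C: C = 2E/V².
E = 1930 mJ = 1.930 J; V = 0.101 kV = 101.0 V.
C = 3.784×10^-4 F
3.784×10^-4 F × (1 μF / 1.000×10^-6 F) = 378.4 μF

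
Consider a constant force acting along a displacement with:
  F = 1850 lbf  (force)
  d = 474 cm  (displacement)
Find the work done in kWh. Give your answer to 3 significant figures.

0.0108 kWh

W is given directly by: W = F·d.
F = 1850 lbf = 8229 N; d = 474 cm = 4.740 m.
W = 39006 J
39006 J × (1 kWh / 3.600×10^6 J) = 0.01084 kWh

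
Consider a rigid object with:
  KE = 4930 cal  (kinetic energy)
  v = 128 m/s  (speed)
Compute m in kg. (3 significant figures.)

Rearranging: m = 2·KE/v².
KE = 4930 cal = 20627 J; v = 128 m/s.
m = 2.518 kg

2.52 kg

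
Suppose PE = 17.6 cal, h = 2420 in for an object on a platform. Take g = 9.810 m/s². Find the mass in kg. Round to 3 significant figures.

Rearranging: m = PE/(g·h).
PE = 17.6 cal = 73.64 J; h = 2420 in = 61.47 m; g = 9.810 m/s².
m = 0.1221 kg

0.122 kg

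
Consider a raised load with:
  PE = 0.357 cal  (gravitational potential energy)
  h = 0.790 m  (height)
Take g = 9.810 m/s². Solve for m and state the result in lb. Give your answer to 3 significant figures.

Rearranging PE = m·g·h for m: m = PE/(g·h).
PE = 0.357 cal = 1.494 J; h = 0.790 m; g = 9.810 m/s².
m = 0.1927 kg
0.1927 kg × (1 lb / 0.4536 kg) = 0.4249 lb

0.425 lb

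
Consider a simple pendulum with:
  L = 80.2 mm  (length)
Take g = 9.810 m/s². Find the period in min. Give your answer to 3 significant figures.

Directly: T = 2π√(L/g).
L = 80.2 mm = 0.08020 m; g = 9.810 m/s².
T = 0.5681 s
0.5681 s × (1 min / 60.00 s) = 0.009469 min

0.00947 min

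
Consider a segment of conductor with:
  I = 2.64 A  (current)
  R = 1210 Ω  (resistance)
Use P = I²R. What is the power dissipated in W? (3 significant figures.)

Directly: P = I²R.
I = 2.64 A; R = 1210 Ω.
P = 8433 W

8430 W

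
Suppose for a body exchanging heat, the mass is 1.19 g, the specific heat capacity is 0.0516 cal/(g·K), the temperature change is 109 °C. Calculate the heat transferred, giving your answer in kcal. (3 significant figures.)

0.00669 kcal

Directly: Q = mcΔT.
m = 1.19 g = 0.001190 kg; c = 0.0516 cal/(g·K) = 215.9 J/(kg·K); ΔT = 109 °C = 109.0 K.
Q = 28.00 J
28.00 J × (1 kcal / 4184 J) = 0.006693 kcal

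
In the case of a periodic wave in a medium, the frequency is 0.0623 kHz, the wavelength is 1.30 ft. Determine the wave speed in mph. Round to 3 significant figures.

55.2 mph

v is given directly by: v = fλ.
f = 0.0623 kHz = 62.30 Hz; λ = 1.30 ft = 0.3962 m.
v = 24.69 m/s
24.69 m/s × (1 mph / 0.4470 m/s) = 55.22 mph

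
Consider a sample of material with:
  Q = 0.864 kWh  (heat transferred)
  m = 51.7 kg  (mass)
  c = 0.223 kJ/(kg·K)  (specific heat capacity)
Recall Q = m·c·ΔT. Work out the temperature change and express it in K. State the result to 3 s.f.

270 K

Rearranging Q = m·c·ΔT for ΔT: ΔT = Q/(m·c).
Q = 0.864 kWh = 3.110×10^6 J; m = 51.7 kg; c = 0.223 kJ/(kg·K) = 223.0 J/(kg·K).
ΔT = 269.8 K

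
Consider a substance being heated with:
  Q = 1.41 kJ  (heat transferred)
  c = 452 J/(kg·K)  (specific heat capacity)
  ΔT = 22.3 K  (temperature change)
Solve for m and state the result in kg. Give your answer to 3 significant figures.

Rearranging: m = Q/(c·ΔT).
Q = 1.41 kJ = 1410 J; c = 452 J/(kg·K); ΔT = 22.3 K.
m = 0.1399 kg

0.140 kg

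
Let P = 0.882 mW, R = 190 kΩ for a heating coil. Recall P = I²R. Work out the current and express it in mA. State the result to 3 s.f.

Rearranging: I = √(P/R).
P = 0.882 mW = 8.820×10^-4 W; R = 190 kΩ = 1.900×10^5 Ω.
I = 6.813×10^-5 A
6.813×10^-5 A × (1 mA / 0.001000 A) = 0.06813 mA

0.0681 mA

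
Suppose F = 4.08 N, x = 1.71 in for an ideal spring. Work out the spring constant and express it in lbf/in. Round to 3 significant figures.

0.536 lbf/in

From Hooke's law: k = F/x.
F = 4.08 N; x = 1.71 in = 0.04343 m.
k = 93.94 N/m
93.94 N/m × (1 lbf/in / 175.1 N/m) = 0.5364 lbf/in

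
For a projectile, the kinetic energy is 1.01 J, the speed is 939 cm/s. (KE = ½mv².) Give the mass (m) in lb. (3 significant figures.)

0.0505 lb

Solving KE = ½mv² for m: m = 2·KE/v².
KE = 1.01 J; v = 939 cm/s = 9.390 m/s.
m = 0.02291 kg
0.02291 kg × (1 lb / 0.4536 kg) = 0.05051 lb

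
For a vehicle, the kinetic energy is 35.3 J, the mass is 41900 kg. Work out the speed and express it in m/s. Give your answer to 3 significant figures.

0.0410 m/s

Solving KE = ½mv² for v: v = √(2·KE/m).
KE = 35.3 J; m = 41900 kg.
v = 0.04105 m/s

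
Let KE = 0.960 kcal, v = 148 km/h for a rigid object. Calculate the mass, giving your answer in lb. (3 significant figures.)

Rearranging KE = ½mv² for m: m = 2·KE/v².
KE = 0.960 kcal = 4017 J; v = 148 km/h = 41.11 m/s.
m = 4.753 kg
4.753 kg × (1 lb / 0.4536 kg) = 10.48 lb

10.5 lb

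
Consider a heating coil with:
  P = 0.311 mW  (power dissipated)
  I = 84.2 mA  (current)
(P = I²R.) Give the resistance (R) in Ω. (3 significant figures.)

0.0439 Ω

Solving P = I²R for R: R = P/I².
P = 0.311 mW = 3.110×10^-4 W; I = 84.2 mA = 0.08420 A.
R = 0.04387 Ω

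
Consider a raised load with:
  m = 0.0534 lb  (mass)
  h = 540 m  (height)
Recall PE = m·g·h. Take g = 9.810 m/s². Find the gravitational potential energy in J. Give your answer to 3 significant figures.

128 J

Directly: PE = mgh.
m = 0.0534 lb = 0.02422 kg; h = 540 m; g = 9.810 m/s².
PE = 128.3 J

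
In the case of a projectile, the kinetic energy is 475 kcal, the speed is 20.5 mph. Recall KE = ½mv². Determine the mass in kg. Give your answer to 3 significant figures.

47300 kg

Solving KE = ½mv² for m: m = 2·KE/v².
KE = 475 kcal = 1.987×10^6 J; v = 20.5 mph = 9.164 m/s.
m = 47328 kg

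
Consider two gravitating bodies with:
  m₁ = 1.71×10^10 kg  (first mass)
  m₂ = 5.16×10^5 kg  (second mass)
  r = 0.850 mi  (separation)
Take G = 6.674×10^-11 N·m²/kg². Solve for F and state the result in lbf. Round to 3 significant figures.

Directly: F = Gm₁m₂/r².
m₁ = 1.71×10^10 kg; m₂ = 5.16×10^5 kg; r = 0.850 mi = 1368 m; G = 6.674×10^-11 N·m²/kg².
F = 0.3147 N  (the unit combination reduces to kg·m/s² = N)
0.3147 N × (1 lbf / 4.448 N) = 0.07075 lbf

0.0707 lbf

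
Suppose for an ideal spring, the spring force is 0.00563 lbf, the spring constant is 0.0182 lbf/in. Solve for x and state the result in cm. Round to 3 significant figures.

Rearranging: x = F/k.
F = 0.00563 lbf = 0.02504 N; k = 0.0182 lbf/in = 3.187 N/m.
x = 0.007857 m
0.007857 m × (1 cm / 0.01000 m) = 0.7857 cm

0.786 cm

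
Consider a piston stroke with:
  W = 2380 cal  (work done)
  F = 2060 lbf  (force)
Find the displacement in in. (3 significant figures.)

42.8 in

Rearranging W = F·d for d: d = W/F.
W = 2380 cal = 9958 J; F = 2060 lbf = 9163 N.
d = 1.087 m
1.087 m × (1 in / 0.02540 m) = 42.78 in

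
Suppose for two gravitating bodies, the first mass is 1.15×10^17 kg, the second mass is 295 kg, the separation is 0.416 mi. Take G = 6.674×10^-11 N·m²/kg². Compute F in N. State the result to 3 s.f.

5050 N

F is given directly by: F = Gm₁m₂/r².
m₁ = 1.15×10^17 kg; m₂ = 295 kg; r = 0.416 mi = 669.5 m; G = 6.674×10^-11 N·m²/kg².
F = 5052 N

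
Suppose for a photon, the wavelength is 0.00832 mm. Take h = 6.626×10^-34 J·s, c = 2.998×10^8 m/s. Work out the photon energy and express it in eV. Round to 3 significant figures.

Directly: E = hc/λ.
λ = 0.00832 mm = 8.320×10^-6 m; h = 6.626×10^-34 J·s; c = 2.998×10^8 m/s.
E = 2.388×10^-20 J  (the unit combination reduces to kg·m²/s² = J)
2.388×10^-20 J × (1 eV / 1.602×10^-19 J) = 0.1490 eV

0.149 eV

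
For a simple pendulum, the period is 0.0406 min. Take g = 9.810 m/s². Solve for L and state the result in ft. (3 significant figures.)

4.84 ft

Solving T = 2π√(L/g) for L: L = g·(T/2π)².
T = 0.0406 min = 2.436 s; g = 9.810 m/s².
L = 1.475 m
1.475 m × (1 ft / 0.3048 m) = 4.838 ft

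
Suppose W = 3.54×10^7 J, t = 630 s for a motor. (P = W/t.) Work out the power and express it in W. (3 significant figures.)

56200 W

P is given directly by: P = W/t.
W = 3.54×10^7 J; t = 630 s.
P = 56190 W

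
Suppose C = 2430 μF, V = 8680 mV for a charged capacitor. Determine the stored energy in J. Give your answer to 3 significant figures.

E is given directly by: E = ½CV².
C = 2430 μF = 0.002430 F; V = 8680 mV = 8.680 V.
E = 0.09154 J

0.0915 J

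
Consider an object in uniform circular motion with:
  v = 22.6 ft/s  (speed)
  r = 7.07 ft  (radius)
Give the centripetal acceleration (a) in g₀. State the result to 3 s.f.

a is given directly by: a = v²/r.
v = 22.6 ft/s = 6.888 m/s; r = 7.07 ft = 2.155 m.
a = 22.02 m/s²
22.02 m/s² × (1 g₀ / 9.807 m/s²) = 2.245 g₀

2.25 g₀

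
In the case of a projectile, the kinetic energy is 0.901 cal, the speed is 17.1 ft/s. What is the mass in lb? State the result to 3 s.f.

0.612 lb

Solving KE = ½mv² for m: m = 2·KE/v².
KE = 0.901 cal = 3.770 J; v = 17.1 ft/s = 5.212 m/s.
m = 0.2775 kg
0.2775 kg × (1 lb / 0.4536 kg) = 0.6119 lb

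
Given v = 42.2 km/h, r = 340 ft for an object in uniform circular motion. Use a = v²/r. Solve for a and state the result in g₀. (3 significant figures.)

0.135 g₀

a is given directly by: a = v²/r.
v = 42.2 km/h = 11.72 m/s; r = 340 ft = 103.6 m.
a = 1.326 m/s²
1.326 m/s² × (1 g₀ / 9.807 m/s²) = 0.1352 g₀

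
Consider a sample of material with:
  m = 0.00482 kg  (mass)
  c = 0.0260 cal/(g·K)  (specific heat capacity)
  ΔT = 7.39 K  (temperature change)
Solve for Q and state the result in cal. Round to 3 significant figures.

0.926 cal

Directly: Q = mcΔT.
m = 0.00482 kg; c = 0.0260 cal/(g·K) = 108.8 J/(kg·K); ΔT = 7.39 K.
Q = 3.875 J
3.875 J × (1 cal / 4.184 J) = 0.9261 cal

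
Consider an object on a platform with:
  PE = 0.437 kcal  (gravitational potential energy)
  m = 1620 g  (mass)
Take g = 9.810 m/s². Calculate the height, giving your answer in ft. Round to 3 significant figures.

377 ft

Rearranging PE = m·g·h for h: h = PE/(m·g).
PE = 0.437 kcal = 1828 J; m = 1620 g = 1.620 kg; g = 9.810 m/s².
h = 115.1 m
115.1 m × (1 ft / 0.3048 m) = 377.5 ft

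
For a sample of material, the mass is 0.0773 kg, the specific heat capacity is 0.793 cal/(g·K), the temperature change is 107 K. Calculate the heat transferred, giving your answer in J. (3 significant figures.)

Q is given directly by: Q = mcΔT.
m = 0.0773 kg; c = 0.793 cal/(g·K) = 3318 J/(kg·K); ΔT = 107 K.
Q = 27443 J

27400 J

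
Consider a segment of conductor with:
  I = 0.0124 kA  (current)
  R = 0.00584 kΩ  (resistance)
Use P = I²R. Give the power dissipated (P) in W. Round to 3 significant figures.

P is given directly by: P = I²R.
I = 0.0124 kA = 12.40 A; R = 0.00584 kΩ = 5.840 Ω.
P = 898.0 W

898 W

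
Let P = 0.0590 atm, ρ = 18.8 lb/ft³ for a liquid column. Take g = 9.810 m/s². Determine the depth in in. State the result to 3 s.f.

79.7 in

Rearranging: h = P/(ρ·g).
P = 0.0590 atm = 5978 Pa; ρ = 18.8 lb/ft³ = 301.1 kg/m³; g = 9.810 m/s².
h = 2.024 m
2.024 m × (1 in / 0.02540 m) = 79.67 in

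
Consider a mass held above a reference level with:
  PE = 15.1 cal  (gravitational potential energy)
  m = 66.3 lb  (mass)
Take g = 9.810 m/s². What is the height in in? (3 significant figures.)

8.43 in

Rearranging: h = PE/(m·g).
PE = 15.1 cal = 63.18 J; m = 66.3 lb = 30.07 kg; g = 9.810 m/s².
h = 0.2142 m
0.2142 m × (1 in / 0.02540 m) = 8.431 in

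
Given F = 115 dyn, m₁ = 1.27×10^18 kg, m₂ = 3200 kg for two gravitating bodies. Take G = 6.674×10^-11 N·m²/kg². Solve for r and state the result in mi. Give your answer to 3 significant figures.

9540 mi

Rearranging F = G·m₁·m₂/r² for r: r = √(G·m₁m₂/F).
F = 115 dyn = 0.001150 N; m₁ = 1.27×10^18 kg; m₂ = 3200 kg; G = 6.674×10^-11 N·m²/kg².
r = 1.536×10^7 m
1.536×10^7 m × (1 mi / 1609 m) = 9543 mi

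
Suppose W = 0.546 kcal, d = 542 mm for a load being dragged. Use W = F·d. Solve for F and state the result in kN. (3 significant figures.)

Rearranging W = F·d for F: F = W/d.
W = 0.546 kcal = 2284 J; d = 542 mm = 0.5420 m.
F = 4215 N  (the unit combination reduces to kg·m/s² = N)
4215 N × (1 kN / 1000 N) = 4.215 kN

4.21 kN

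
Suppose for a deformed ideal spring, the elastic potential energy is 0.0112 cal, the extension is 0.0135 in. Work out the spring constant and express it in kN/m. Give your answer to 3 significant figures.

797 kN/m

Rearranging: k = 2U/x².
U = 0.0112 cal = 0.04686 J; x = 0.0135 in = 3.429×10^-4 m.
k = 7.971×10^5 N/m
7.971×10^5 N/m × (1 kN/m / 1000 N/m) = 797.1 kN/m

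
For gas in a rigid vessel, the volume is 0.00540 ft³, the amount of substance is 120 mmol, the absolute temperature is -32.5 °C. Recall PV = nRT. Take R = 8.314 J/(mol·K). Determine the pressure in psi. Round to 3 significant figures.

From the ideal-gas law: P = nRT/V.
V = 0.00540 ft³ = 1.529×10^-4 m³; n = 120 mmol = 0.1200 mol; T = -32.5 °C = 240.6 K; R = 8.314 J/(mol·K).
P = 1.570×10^6 Pa
1.570×10^6 Pa × (1 psi / 6895 Pa) = 227.7 psi

228 psi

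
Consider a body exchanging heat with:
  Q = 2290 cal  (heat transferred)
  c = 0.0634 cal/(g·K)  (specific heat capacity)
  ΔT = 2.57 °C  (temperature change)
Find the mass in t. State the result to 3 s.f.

Solving Q = m·c·ΔT for m: m = Q/(c·ΔT).
Q = 2290 cal = 9581 J; c = 0.0634 cal/(g·K) = 265.3 J/(kg·K); ΔT = 2.57 °C = 2.570 K.
m = 14.05 kg
14.05 kg × (1 t / 1000 kg) = 0.01405 t

0.0141 t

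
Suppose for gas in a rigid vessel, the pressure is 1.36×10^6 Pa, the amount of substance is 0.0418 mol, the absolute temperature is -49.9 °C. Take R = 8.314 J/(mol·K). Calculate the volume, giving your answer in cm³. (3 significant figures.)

From the ideal-gas law: V = nRT/P.
P = 1.36×10^6 Pa; n = 0.0418 mol; T = -49.9 °C = 223.2 K; R = 8.314 J/(mol·K).
V = 5.705×10^-5 m³
5.705×10^-5 m³ × (1 cm³ / 1.000×10^-6 m³) = 57.05 cm³

57.0 cm³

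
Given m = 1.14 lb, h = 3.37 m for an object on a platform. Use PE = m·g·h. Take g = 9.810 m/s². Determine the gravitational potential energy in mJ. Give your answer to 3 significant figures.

Directly: PE = mgh.
m = 1.14 lb = 0.5171 kg; h = 3.37 m; g = 9.810 m/s².
PE = 17.10 J  (the unit combination reduces to kg·m²/s² = J)
17.10 J × (1 mJ / 0.001000 J) = 17095 mJ

17100 mJ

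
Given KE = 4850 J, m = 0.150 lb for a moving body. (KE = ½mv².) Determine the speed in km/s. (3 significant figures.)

Solving KE = ½mv² for v: v = √(2·KE/m).
KE = 4850 J; m = 0.150 lb = 0.06804 kg.
v = 377.6 m/s
377.6 m/s × (1 km/s / 1000 m/s) = 0.3776 km/s

0.378 km/s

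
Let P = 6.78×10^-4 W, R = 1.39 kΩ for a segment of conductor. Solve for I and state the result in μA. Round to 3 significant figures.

698 μA

Solving P = I²R for I: I = √(P/R).
P = 6.78×10^-4 W; R = 1.39 kΩ = 1390 Ω.
I = 6.984×10^-4 A
6.984×10^-4 A × (1 μA / 1.000×10^-6 A) = 698.4 μA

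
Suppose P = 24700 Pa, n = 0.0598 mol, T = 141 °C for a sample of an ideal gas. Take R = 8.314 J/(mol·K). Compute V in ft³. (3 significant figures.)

0.294 ft³

Rearranging PV = nRT for V: V = nRT/P.
P = 24700 Pa; n = 0.0598 mol; T = 141 °C = 414.1 K; R = 8.314 J/(mol·K).
V = 0.008336 m³
0.008336 m³ × (1 ft³ / 0.02832 m³) = 0.2944 ft³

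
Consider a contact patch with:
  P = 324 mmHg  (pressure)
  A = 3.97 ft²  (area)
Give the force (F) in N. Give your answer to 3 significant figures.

15900 N

Rearranging P = F/A for F: F = P·A.
P = 324 mmHg = 43196 Pa; A = 3.97 ft² = 0.3688 m².
F = 15932 N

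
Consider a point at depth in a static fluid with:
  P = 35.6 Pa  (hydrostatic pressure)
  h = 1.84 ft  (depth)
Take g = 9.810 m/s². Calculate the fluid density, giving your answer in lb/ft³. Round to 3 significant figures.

Solving P = ρ·g·h for ρ: ρ = P/(g·h).
P = 35.6 Pa; h = 1.84 ft = 0.5608 m; g = 9.810 m/s².
ρ = 6.471 kg/m³
6.471 kg/m³ × (1 lb/ft³ / 16.02 kg/m³) = 0.4039 lb/ft³

0.404 lb/ft³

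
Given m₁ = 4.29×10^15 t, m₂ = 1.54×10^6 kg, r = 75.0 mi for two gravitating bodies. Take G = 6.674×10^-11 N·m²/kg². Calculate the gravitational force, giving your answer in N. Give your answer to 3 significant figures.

30300 N

Directly: F = Gm₁m₂/r².
m₁ = 4.29×10^15 t = 4.290×10^18 kg; m₂ = 1.54×10^6 kg; r = 75.0 mi = 1.207×10^5 m; G = 6.674×10^-11 N·m²/kg².
F = 30265 N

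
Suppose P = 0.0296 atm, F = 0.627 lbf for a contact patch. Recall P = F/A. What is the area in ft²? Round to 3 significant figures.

Solving P = F/A for A: A = F/P.
P = 0.0296 atm = 2999 Pa; F = 0.627 lbf = 2.789 N.
A = 9.299×10^-4 m²
9.299×10^-4 m² × (1 ft² / 0.09290 m²) = 0.01001 ft²

0.0100 ft²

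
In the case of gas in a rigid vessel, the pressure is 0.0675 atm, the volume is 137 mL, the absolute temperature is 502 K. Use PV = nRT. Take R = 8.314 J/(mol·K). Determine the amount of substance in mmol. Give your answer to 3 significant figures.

0.225 mmol

Solving PV = nRT for n: n = PV/(RT).
P = 0.0675 atm = 6839 Pa; V = 137 mL = 1.370×10^-4 m³; T = 502 K; R = 8.314 J/(mol·K).
n = 2.245×10^-4 mol
2.245×10^-4 mol × (1 mmol / 0.001000 mol) = 0.2245 mmol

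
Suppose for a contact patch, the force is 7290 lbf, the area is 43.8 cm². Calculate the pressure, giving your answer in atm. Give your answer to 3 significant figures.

Directly: P = F/A.
F = 7290 lbf = 32428 N; A = 43.8 cm² = 0.004380 m².
P = 7.404×10^6 Pa
7.404×10^6 Pa × (1 atm / 1.013×10^5 Pa) = 73.07 atm

73.1 atm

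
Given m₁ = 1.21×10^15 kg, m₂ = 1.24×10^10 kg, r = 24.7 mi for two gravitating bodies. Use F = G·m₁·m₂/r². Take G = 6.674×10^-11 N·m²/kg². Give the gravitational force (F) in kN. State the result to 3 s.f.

634 kN

From Newton's law of gravitation: F = Gm₁m₂/r².
m₁ = 1.21×10^15 kg; m₂ = 1.24×10^10 kg; r = 24.7 mi = 39751 m; G = 6.674×10^-11 N·m²/kg².
F = 6.337×10^5 N
6.337×10^5 N × (1 kN / 1000 N) = 633.7 kN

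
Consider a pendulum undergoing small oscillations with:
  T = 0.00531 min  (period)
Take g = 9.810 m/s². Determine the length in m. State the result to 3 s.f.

Rearranging T = 2π√(L/g) for L: L = g·(T/2π)².
T = 0.00531 min = 0.3186 s; g = 9.810 m/s².
L = 0.02522 m

0.0252 m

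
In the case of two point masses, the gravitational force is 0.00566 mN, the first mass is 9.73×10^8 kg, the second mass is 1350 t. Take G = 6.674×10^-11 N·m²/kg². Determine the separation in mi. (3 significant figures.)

Rearranging F = G·m₁·m₂/r² for r: r = √(G·m₁m₂/F).
F = 0.00566 mN = 5.660×10^-6 N; m₁ = 9.73×10^8 kg; m₂ = 1350 t = 1.350×10^6 kg; G = 6.674×10^-11 N·m²/kg².
r = 1.245×10^5 m
1.245×10^5 m × (1 mi / 1609 m) = 77.33 mi

77.3 mi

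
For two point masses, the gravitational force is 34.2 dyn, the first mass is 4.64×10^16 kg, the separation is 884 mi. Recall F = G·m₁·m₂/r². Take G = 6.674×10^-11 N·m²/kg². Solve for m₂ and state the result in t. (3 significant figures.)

Rearranging F = G·m₁·m₂/r² for m₂: m₂ = F·r²/(G·m₁).
F = 34.2 dyn = 3.420×10^-4 N; m₁ = 4.64×10^16 kg; r = 884 mi = 1.423×10^6 m; G = 6.674×10^-11 N·m²/kg².
m₂ = 223.5 kg
223.5 kg × (1 t / 1000 kg) = 0.2235 t

0.224 t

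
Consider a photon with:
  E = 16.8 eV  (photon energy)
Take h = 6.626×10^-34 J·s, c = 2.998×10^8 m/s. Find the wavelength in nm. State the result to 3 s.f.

Rearranging: λ = hc/E.
E = 16.8 eV = 2.692×10^-18 J; h = 6.626×10^-34 J·s; c = 2.998×10^8 m/s.
λ = 7.380×10^-8 m
7.380×10^-8 m × (1 nm / 1.000×10^-9 m) = 73.80 nm

73.8 nm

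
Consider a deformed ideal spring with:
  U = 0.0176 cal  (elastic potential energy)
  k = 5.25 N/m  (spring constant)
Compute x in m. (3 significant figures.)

0.167 m

Rearranging: x = √(2U/k).
U = 0.0176 cal = 0.07364 J; k = 5.25 N/m.
x = 0.1675 m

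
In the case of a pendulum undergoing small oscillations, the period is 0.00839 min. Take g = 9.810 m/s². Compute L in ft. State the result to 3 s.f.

0.207 ft

Solving T = 2π√(L/g) for L: L = g·(T/2π)².
T = 0.00839 min = 0.5034 s; g = 9.810 m/s².
L = 0.06297 m
0.06297 m × (1 ft / 0.3048 m) = 0.2066 ft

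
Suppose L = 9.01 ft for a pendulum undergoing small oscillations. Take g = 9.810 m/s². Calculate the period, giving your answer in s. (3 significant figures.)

T is given directly by: T = 2π√(L/g).
L = 9.01 ft = 2.746 m; g = 9.810 m/s².
T = 3.324 s

3.32 s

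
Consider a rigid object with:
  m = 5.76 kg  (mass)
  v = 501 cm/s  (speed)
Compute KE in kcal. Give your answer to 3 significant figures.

KE is given directly by: KE = ½mv².
m = 5.76 kg; v = 501 cm/s = 5.010 m/s.
KE = 72.29 J
72.29 J × (1 kcal / 4184 J) = 0.01728 kcal

0.0173 kcal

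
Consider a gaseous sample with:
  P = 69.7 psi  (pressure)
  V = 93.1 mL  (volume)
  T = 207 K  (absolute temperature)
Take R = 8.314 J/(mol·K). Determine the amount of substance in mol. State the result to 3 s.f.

From the ideal-gas law: n = PV/(RT).
P = 69.7 psi = 4.806×10^5 Pa; V = 93.1 mL = 9.310×10^-5 m³; T = 207 K; R = 8.314 J/(mol·K).
n = 0.02600 mol

0.0260 mol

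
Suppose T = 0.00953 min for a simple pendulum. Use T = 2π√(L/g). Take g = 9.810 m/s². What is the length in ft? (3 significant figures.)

Rearranging T = 2π√(L/g) for L: L = g·(T/2π)².
T = 0.00953 min = 0.5718 s; g = 9.810 m/s².
L = 0.08125 m
0.08125 m × (1 ft / 0.3048 m) = 0.2666 ft

0.267 ft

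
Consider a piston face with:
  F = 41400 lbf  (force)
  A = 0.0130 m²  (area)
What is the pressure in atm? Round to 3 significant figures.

140 atm

Directly: P = F/A.
F = 41400 lbf = 1.842×10^5 N; A = 0.0130 m².
P = 1.417×10^7 Pa
1.417×10^7 Pa × (1 atm / 1.013×10^5 Pa) = 139.8 atm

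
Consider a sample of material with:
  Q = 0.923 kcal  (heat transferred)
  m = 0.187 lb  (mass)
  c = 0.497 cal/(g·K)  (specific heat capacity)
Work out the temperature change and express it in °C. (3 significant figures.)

Solving Q = m·c·ΔT for ΔT: ΔT = Q/(m·c).
Q = 0.923 kcal = 3862 J; m = 0.187 lb = 0.08482 kg; c = 0.497 cal/(g·K) = 2079 J/(kg·K).
ΔT = 21.89 K
Since 1 °C = 1 K, 21.89 °C.

21.9 °C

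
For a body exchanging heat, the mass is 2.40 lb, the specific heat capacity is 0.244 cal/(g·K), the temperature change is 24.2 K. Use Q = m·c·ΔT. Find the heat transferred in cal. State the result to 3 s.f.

6430 cal

Directly: Q = mcΔT.
m = 2.40 lb = 1.089 kg; c = 0.244 cal/(g·K) = 1021 J/(kg·K); ΔT = 24.2 K.
Q = 26895 J
26895 J × (1 cal / 4.184 J) = 6428 cal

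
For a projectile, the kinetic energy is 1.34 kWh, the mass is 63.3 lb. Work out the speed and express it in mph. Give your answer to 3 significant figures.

1300 mph

Rearranging: v = √(2·KE/m).
KE = 1.34 kWh = 4.824×10^6 J; m = 63.3 lb = 28.71 kg.
v = 579.7 m/s
579.7 m/s × (1 mph / 0.4470 m/s) = 1297 mph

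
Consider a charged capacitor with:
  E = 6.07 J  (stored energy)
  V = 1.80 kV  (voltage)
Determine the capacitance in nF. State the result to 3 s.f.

3750 nF

Rearranging E = ½C·V² for C: C = 2E/V².
E = 6.07 J; V = 1.80 kV = 1800 V.
C = 3.747×10^-6 F
3.747×10^-6 F × (1 nF / 1.000×10^-9 F) = 3747 nF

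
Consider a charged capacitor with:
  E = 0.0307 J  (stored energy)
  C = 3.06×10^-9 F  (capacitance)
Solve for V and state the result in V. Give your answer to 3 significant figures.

Solving E = ½C·V² for V: V = √(2E/C).
E = 0.0307 J; C = 3.06×10^-9 F.
V = 4479 V

4480 V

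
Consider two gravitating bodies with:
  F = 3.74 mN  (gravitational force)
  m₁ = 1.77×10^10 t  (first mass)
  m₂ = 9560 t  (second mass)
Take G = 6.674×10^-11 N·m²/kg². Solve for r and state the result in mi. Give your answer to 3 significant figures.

1080 mi

From Newton's law of gravitation: r = √(G·m₁m₂/F).
F = 3.74 mN = 0.003740 N; m₁ = 1.77×10^10 t = 1.770×10^13 kg; m₂ = 9560 t = 9.560×10^6 kg; G = 6.674×10^-11 N·m²/kg².
r = 1.738×10^6 m
1.738×10^6 m × (1 mi / 1609 m) = 1080 mi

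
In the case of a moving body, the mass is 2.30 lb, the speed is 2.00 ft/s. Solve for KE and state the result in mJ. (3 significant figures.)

KE is given directly by: KE = ½mv².
m = 2.30 lb = 1.043 kg; v = 2.00 ft/s = 0.6096 m/s.
KE = 0.1938 J  (the unit combination reduces to kg·m²/s² = J)
0.1938 J × (1 mJ / 0.001000 J) = 193.8 mJ

194 mJ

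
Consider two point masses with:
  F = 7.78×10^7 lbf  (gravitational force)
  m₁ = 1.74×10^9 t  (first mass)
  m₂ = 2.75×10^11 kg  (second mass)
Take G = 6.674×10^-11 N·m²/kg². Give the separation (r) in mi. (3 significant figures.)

0.189 mi

From Newton's law of gravitation: r = √(G·m₁m₂/F).
F = 7.78×10^7 lbf = 3.461×10^8 N; m₁ = 1.74×10^9 t = 1.740×10^12 kg; m₂ = 2.75×10^11 kg; G = 6.674×10^-11 N·m²/kg².
r = 303.8 m
303.8 m × (1 mi / 1609 m) = 0.1888 mi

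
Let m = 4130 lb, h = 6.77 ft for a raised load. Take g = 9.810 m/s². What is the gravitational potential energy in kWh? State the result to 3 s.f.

0.0105 kWh

PE is given directly by: PE = mgh.
m = 4130 lb = 1873 kg; h = 6.77 ft = 2.063 m; g = 9.810 m/s².
PE = 37922 J  (the unit combination reduces to kg·m²/s² = J)
37922 J × (1 kWh / 3.600×10^6 J) = 0.01053 kWh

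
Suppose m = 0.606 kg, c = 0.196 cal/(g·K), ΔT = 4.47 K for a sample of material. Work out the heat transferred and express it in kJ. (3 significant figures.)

Q is given directly by: Q = mcΔT.
m = 0.606 kg; c = 0.196 cal/(g·K) = 820.1 J/(kg·K); ΔT = 4.47 K.
Q = 2221 J
2221 J × (1 kJ / 1000 J) = 2.221 kJ

2.22 kJ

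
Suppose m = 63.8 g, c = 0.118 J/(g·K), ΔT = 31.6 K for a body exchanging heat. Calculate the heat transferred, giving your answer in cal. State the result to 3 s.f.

56.9 cal

Directly: Q = mcΔT.
m = 63.8 g = 0.06380 kg; c = 0.118 J/(g·K) = 118.0 J/(kg·K); ΔT = 31.6 K.
Q = 237.9 J
237.9 J × (1 cal / 4.184 J) = 56.86 cal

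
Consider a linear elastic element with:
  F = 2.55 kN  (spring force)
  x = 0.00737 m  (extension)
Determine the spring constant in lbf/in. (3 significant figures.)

From Hooke's law: k = F/x.
F = 2.55 kN = 2550 N; x = 0.00737 m.
k = 3.460×10^5 N/m
3.460×10^5 N/m × (1 lbf/in / 175.1 N/m) = 1976 lbf/in

1980 lbf/in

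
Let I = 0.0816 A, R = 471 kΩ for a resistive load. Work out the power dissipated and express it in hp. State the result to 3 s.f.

4.21 hp

P is given directly by: P = I²R.
I = 0.0816 A; R = 471 kΩ = 4.710×10^5 Ω.
P = 3136 W  (the unit combination reduces to kg·m²/s³ = W)
3136 W × (1 hp / 745.7 W) = 4.206 hp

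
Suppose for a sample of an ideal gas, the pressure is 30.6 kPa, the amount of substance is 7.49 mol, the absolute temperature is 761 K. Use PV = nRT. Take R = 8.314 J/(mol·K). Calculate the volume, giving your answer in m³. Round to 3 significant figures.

1.55 m³

From the ideal-gas law: V = nRT/P.
P = 30.6 kPa = 30600 Pa; n = 7.49 mol; T = 761 K; R = 8.314 J/(mol·K).
V = 1.549 m³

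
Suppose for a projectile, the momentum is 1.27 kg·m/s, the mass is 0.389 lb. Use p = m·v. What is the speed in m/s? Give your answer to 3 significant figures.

7.20 m/s

Rearranging: v = p/m.
p = 1.27 kg·m/s; m = 0.389 lb = 0.1764 kg.
v = 7.198 m/s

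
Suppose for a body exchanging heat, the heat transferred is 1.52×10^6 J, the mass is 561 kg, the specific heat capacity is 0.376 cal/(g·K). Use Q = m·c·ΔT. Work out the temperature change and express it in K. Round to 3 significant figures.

Solving Q = m·c·ΔT for ΔT: ΔT = Q/(m·c).
Q = 1.52×10^6 J; m = 561 kg; c = 0.376 cal/(g·K) = 1573 J/(kg·K).
ΔT = 1.722 K

1.72 K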